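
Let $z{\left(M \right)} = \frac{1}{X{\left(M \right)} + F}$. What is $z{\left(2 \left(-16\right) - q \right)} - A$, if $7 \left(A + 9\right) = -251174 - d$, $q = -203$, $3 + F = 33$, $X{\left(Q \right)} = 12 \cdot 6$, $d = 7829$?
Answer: $\frac{26424739}{714} \approx 37009.0$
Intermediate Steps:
$X{\left(Q \right)} = 72$
$F = 30$ ($F = -3 + 33 = 30$)
$z{\left(M \right)} = \frac{1}{102}$ ($z{\left(M \right)} = \frac{1}{72 + 30} = \frac{1}{102}$)
$A = - \frac{259066}{7}$ ($A = -9 + \frac{-251174 - 7829}{7} = -9 + \frac{1}{7} \left(-259003\right) = -9 - \frac{259003}{7} = - \frac{259066}{7} \approx -37009.0$)
$z{\left(2 \left(-16\right) - q \right)} - A = \frac{1}{102} - - \frac{259066}{7} = \frac{1}{102} + \frac{259066}{7} = \frac{26424739}{714}$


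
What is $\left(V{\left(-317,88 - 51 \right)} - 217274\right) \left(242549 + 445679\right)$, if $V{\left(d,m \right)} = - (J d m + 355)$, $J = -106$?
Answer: $-1005434349884$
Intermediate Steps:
$V{\left(d,m \right)} = -355 + 106 d m$ ($V{\left(d,m \right)} = - (- 106 d m + 355) = - (355 - 106 d m) = -355 + 106 d m$)
$\left(V{\left(-317,88 - 51 \right)} - 217274\right) \left(242549 + 445679\right) = \left(\left(-355 + 106 \left(-317\right) \left(88 - 51\right)\right) - 217274\right) \left(242549 + 445679\right) = \left(\left(-355 + 106 \left(-317\right) \left(88 - 51\right)\right) - 217274\right) 688228 = \left(\left(-355 + 106 \left(-317\right) 37\right) - 217274\right) 688228 = \left(\left(-355 - 1243274\right) - 217274\right) 688228 = \left(-1243629 - 217274\right) 688228 = \left(-1460903\right) 688228 = -1005434349884$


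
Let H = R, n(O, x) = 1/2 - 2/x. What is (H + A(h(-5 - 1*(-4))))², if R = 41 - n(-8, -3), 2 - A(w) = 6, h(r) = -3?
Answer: 46225/36 ≈ 1284.0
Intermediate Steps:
A(w) = -4 (A(w) = 2 - 1*6 = 2 - 6 = -4)
n(O, x) = ½ - 2/x (n(O, x) = 1*(½) - 2/x = ½ - 2/x)
R = 239/6 (R = 41 - (-4 - 3)/(2*(-3)) = 41 - (-1)*(-7)/(2*3) = 41 - 1*7/6 = 41 - 7/6 = 239/6 ≈ 39.833)
H = 239/6 ≈ 39.833
(H + A(h(-5 - 1*(-4))))² = (239/6 - 4)² = (215/6)² = 46225/36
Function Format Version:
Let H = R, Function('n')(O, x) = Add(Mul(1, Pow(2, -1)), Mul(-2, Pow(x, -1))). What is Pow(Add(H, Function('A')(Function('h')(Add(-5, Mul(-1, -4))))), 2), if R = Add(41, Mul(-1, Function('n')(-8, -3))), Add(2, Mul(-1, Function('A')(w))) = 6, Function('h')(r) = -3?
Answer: Rational(46225, 36) ≈ 1284.0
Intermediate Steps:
Function('A')(w) = -4 (Function('A')(w) = Add(2, Mul(-1, 6)) = Add(2, -6) = -4)
Function('n')(O, x) = Add(Rational(1, 2), Mul(-2, Pow(x, -1))) (Function('n')(O, x) = Add(Mul(1, Rational(1, 2)), Mul(-2, Pow(x, -1))) = Add(Rational(1, 2), Mul(-2, Pow(x, -1))))
R = Rational(239, 6) (R = Add(41, Mul(-1, Mul(Rational(1, 2), Pow(-3, -1), Add(-4, -3)))) = Add(41, Mul(-1, Mul(Rational(1, 2), Rational(-1, 3), -7))) = Add(41, Mul(-1, Rational(7, 6))) = Add(41, Rational(-7, 6)) = Rational(239, 6) ≈ 39.833)
H = Rational(239, 6) ≈ 39.833
Pow(Add(H, Function('A')(Function('h')(Add(-5, Mul(-1, -4))))), 2) = Pow(Add(Rational(239, 6), -4), 2) = Pow(Rational(215, 6), 2) = Rational(46225, 36)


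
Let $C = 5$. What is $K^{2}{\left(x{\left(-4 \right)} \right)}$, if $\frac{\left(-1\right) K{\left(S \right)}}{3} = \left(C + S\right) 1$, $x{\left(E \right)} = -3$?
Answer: $36$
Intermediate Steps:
$K{\left(S \right)} = -15 - 3 S$ ($K{\left(S \right)} = - 3 \left(5 + S\right) 1 = - 3 \left(5 + S\right) = -15 - 3 S$)
$K^{2}{\left(x{\left(-4 \right)} \right)} = \left(-15 - -9\right)^{2} = \left(-15 + 9\right)^{2} = \left(-6\right)^{2} = 36$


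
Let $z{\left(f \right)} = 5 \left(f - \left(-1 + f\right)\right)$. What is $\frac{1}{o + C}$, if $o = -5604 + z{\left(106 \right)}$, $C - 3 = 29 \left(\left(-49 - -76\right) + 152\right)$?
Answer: $- \frac{1}{405} \approx -0.0024691$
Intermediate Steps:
$z{\left(f \right)} = 5$ ($z{\left(f \right)} = 5 \cdot 1 = 5$)
$C = 5194$ ($C = 3 + 29 \left(\left(-49 - -76\right) + 152\right) = 3 + 29 \left(\left(-49 + 76\right) + 152\right) = 3 + 29 \left(27 + 152\right) = 3 + 29 \cdot 179 = 3 + 5191 = 5194$)
$o = -5599$ ($o = -5604 + 5 = -5599$)
$\frac{1}{o + C} = \frac{1}{-5599 + 5194} = \frac{1}{-405} = - \frac{1}{405}$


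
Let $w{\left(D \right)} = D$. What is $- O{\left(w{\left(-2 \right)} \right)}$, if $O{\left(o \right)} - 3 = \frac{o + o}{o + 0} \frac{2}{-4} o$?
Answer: $-5$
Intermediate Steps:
$O{\left(o \right)} = 3 - o$ ($O{\left(o \right)} = 3 + \frac{o + o}{o + 0} \frac{2}{-4} o = 3 + \frac{2 o}{o} 2 \left(- \frac{1}{4}\right) o = 3 + 2 \left(- \frac{1}{2}\right) o = 3 - o$)
$- O{\left(w{\left(-2 \right)} \right)} = - (3 - -2) = - (3 + 2) = \left(-1\right) 5 = -5$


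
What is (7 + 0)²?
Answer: 49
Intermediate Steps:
(7 + 0)² = 7² = 49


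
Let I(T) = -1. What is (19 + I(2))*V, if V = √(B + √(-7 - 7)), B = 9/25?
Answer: 18*√(9 + 25*I*√14)/5 ≈ 25.832 + 23.465*I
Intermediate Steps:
B = 9/25 (B = 9*(1/25) = 9/25 ≈ 0.36000)
V = √(9/25 + I*√14) (V = √(9/25 + √(-7 - 7)) = √(9/25 + √(-14)) = √(9/25 + I*√14) ≈ 1.4351 + 1.3036*I)
(19 + I(2))*V = (19 - 1)*(√(9 + 25*I*√14)/5) = 18*(√(9 + 25*I*√14)/5) = 18*√(9 + 25*I*√14)/5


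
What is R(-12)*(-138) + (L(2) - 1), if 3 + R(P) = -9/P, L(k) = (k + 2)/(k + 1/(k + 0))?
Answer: 3111/10 ≈ 311.10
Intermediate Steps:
L(k) = (2 + k)/(k + 1/k)
R(P) = -3 - 9/P
R(-12)*(-138) + (L(2) - 1) = (-3 - 9/(-12))*(-138) + (2*(2 + 2)/(1 + 2²) - 1) = (-3 - 9*(-1/12))*(-138) + (2*4/(1 + 4) - 1) = (-3 + ¾)*(-138) + (2*4/5 - 1) = -9/4*(-138) + (2*(⅕)*4 - 1) = 621/2 + (8/5 - 1) = 621/2 + ⅗ = 3111/10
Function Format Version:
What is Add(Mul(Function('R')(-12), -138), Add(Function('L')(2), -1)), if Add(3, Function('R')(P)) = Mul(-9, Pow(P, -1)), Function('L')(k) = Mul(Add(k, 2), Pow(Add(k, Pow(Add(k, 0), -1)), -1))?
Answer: Rational(3111, 10) ≈ 311.10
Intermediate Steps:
Function('L')(k) = Mul(Pow(Add(k, Pow(k, -1)), -1), Add(2, k)) (Function('L')(k) = Mul(Add(2, k), Pow(Add(k, Pow(k, -1)), -1)) = Mul(Pow(Add(k, Pow(k, -1)), -1), Add(2, k)))
Function('R')(P) = Add(-3, Mul(-9, Pow(P, -1)))
Add(Mul(Function('R')(-12), -138), Add(Function('L')(2), -1)) = Add(Mul(Add(-3, Mul(-9, Pow(-12, -1))), -138), Add(Mul(2, Pow(Add(1, Pow(2, 2)), -1), Add(2, 2)), -1)) = Add(Mul(Add(-3, Mul(-9, Rational(-1, 12))), -138), Add(Mul(2, Pow(Add(1, 4), -1), 4), -1)) = Add(Mul(Add(-3, Rational(3, 4)), -138), Add(Mul(2, Pow(5, -1), 4), -1)) = Add(Mul(Rational(-9, 4), -138), Add(Mul(2, Rational(1, 5), 4), -1)) = Add(Rational(621, 2), Add(Rational(8, 5), -1)) = Add(Rational(621, 2), Rational(3, 5)) = Rational(3111, 10)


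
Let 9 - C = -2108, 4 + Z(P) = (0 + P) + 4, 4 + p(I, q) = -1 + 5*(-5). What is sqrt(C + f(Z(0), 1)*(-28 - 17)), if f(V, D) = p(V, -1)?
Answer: sqrt(3467) ≈ 58.881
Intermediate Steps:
p(I, q) = -30 (p(I, q) = -4 + (-1 + 5*(-5)) = -4 + (-1 - 25) = -4 - 26 = -30)
Z(P) = P (Z(P) = -4 + ((0 + P) + 4) = -4 + (P + 4) = -4 + (4 + P) = P)
f(V, D) = -30
C = 2117 (C = 9 - 1*(-2108) = 9 + 2108 = 2117)
sqrt(C + f(Z(0), 1)*(-28 - 17)) = sqrt(2117 - 30*(-28 - 17)) = sqrt(2117 - 30*(-45)) = sqrt(2117 + 1350) = sqrt(3467)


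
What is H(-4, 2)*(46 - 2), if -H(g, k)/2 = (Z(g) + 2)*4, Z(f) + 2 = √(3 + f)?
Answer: -352*I ≈ -352.0*I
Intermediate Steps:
Z(f) = -2 + √(3 + f)
H(g, k) = -8*√(3 + g) (H(g, k) = -2*((-2 + √(3 + g)) + 2)*4 = -2*√(3 + g)*4 = -8*√(3 + g))
H(-4, 2)*(46 - 2) = (-8*√(3 - 4))*(46 - 2) = -8*I*44 = -352*I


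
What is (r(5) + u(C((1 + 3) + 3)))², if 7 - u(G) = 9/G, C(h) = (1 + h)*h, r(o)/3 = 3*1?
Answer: 786769/3136 ≈ 250.88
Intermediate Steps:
r(o) = 9 (r(o) = 3*(3*1) = 3*3 = 9)
C(h) = h*(1 + h)
u(G) = 7 - 9/G
(r(5) + u(C((1 + 3) + 3)))² = (9 + (7 - 9*1/((1 + ((1 + 3) + 3))*((1 + 3) + 3))))² = (9 + (7 - 9*1/((1 + (4 + 3))*(4 + 3))))² = (9 + (7 - 9*1/(7*(1 + 7))))² = (9 + (7 - 9/(7*8)))² = (9 + (7 - 9/56))² = (9 + 383/56)² = (887/56)² = 786769/3136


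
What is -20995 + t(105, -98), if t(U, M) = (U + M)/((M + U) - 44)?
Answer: -776822/37 ≈ -20995.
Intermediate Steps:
t(U, M) = (M + U)/(-44 + M + U)
-20995 + t(105, -98) = -20995 + (-98 + 105)/(-44 - 98 + 105) = -20995 + 7/(-37) = -20995 - 1/37*7 = -20995 - 7/37 = -776822/37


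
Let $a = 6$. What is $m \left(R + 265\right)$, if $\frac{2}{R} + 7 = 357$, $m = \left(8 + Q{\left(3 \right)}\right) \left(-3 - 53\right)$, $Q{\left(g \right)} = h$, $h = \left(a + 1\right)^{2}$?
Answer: $- \frac{21147456}{25} \approx -8.459 \cdot 10^{5}$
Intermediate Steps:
$h = 49$ ($h = \left(6 + 1\right)^{2} = 7^{2} = 49$)
$Q{\left(g \right)} = 49$
$m = -3192$ ($m = \left(8 + 49\right) \left(-3 - 53\right) = 57 \left(-56\right) = -3192$)
$R = \frac{1}{175}$ ($R = \frac{2}{-7 + 357} = \frac{2}{350} = 2 \cdot \frac{1}{350} = \frac{1}{175} \approx 0.0057143$)
$m \left(R + 265\right) = - 3192 \left(\frac{1}{175} + 265\right) = \left(-3192\right) \frac{46376}{175} = - \frac{21147456}{25}$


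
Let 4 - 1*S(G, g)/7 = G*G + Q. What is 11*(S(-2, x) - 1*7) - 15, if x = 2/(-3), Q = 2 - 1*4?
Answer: 62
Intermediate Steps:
Q = -2 (Q = 2 - 4 = -2)
x = -⅔ (x = 2*(-⅓) = -⅔ ≈ -0.66667)
S(G, g) = 42 - 7*G² (S(G, g) = 28 - 7*(G*G - 2) = 28 - 7*(G² - 2) = 28 - 7*(-2 + G²) = 28 + (14 - 7*G²) = 42 - 7*G²)
11*(S(-2, x) - 1*7) - 15 = 11*((42 - 7*(-2)²) - 1*7) - 15 = 11*((42 - 7*4) - 7) - 15 = 11*((42 - 28) - 7) - 15 = 11*(14 - 7) - 15 = 11*7 - 15 = 77 - 15 = 62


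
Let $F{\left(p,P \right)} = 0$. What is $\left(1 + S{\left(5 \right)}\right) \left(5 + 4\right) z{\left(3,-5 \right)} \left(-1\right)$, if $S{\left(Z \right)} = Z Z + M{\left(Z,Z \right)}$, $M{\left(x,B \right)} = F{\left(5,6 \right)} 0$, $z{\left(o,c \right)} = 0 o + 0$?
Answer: $0$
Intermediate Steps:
$z{\left(o,c \right)} = 0$ ($z{\left(o,c \right)} = 0 + 0 = 0$)
$M{\left(x,B \right)} = 0$ ($M{\left(x,B \right)} = 0 \cdot 0 = 0$)
$S{\left(Z \right)} = Z^{2}$ ($S{\left(Z \right)} = Z Z + 0 = Z^{2} + 0 = Z^{2}$)
$\left(1 + S{\left(5 \right)}\right) \left(5 + 4\right) z{\left(3,-5 \right)} \left(-1\right) = \left(1 + 5^{2}\right) \left(5 + 4\right) 0 \left(-1\right) = \left(1 + 25\right) 9 \cdot 0 = 26 \cdot 9 \cdot 0 = 234 \cdot 0 = 0$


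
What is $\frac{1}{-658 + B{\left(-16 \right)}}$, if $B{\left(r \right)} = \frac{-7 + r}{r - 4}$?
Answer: $- \frac{20}{13137} \approx -0.0015224$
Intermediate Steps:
$B{\left(r \right)} = \frac{-7 + r}{-4 + r}$
$\frac{1}{-658 + B{\left(-16 \right)}} = \frac{1}{-658 + \frac{-7 - 16}{-4 - 16}} = \frac{1}{-658 + \frac{1}{-20} \left(-23\right)} = \frac{1}{-658 - - \frac{23}{20}} = \frac{1}{-658 + \frac{23}{20}} = \frac{1}{- \frac{13137}{20}} = - \frac{20}{13137}$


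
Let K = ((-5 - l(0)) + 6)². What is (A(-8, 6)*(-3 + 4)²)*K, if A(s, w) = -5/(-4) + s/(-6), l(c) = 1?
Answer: 0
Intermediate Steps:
K = 0 (K = ((-5 - 1*1) + 6)² = ((-5 - 1) + 6)² = (-6 + 6)² = 0² = 0)
A(s, w) = 5/4 - s/6 (A(s, w) = -5*(-¼) + s*(-⅙) = 5/4 - s/6)
(A(-8, 6)*(-3 + 4)²)*K = ((5/4 - ⅙*(-8))*(-3 + 4)²)*0 = ((5/4 + 4/3)*1²)*0 = ((31/12)*1)*0 = (31/12)*0 = 0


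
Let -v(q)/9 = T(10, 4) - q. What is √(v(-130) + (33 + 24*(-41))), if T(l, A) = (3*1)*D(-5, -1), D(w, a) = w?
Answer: I*√1986 ≈ 44.565*I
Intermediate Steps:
T(l, A) = -15 (T(l, A) = (3*1)*(-5) = 3*(-5) = -15)
v(q) = 135 + 9*q (v(q) = -9*(-15 - q) = 135 + 9*q)
√(v(-130) + (33 + 24*(-41))) = √((135 + 9*(-130)) + (33 + 24*(-41))) = √((135 - 1170) + (33 - 984)) = √(-1035 - 951) = √(-1986) = I*√1986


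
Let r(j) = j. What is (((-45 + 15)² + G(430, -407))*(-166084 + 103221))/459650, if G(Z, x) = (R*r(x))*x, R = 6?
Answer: -31267867611/229825 ≈ -1.3605e+5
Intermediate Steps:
G(Z, x) = 6*x² (G(Z, x) = (6*x)*x = 6*x²)
(((-45 + 15)² + G(430, -407))*(-166084 + 103221))/459650 = (((-45 + 15)² + 6*(-407)²)*(-166084 + 103221))/459650 = (((-30)² + 6*165649)*(-62863))*(1/459650) = ((900 + 993894)*(-62863))*(1/459650) = (994794*(-62863))*(1/459650) = -62535735222*1/459650 = -31267867611/229825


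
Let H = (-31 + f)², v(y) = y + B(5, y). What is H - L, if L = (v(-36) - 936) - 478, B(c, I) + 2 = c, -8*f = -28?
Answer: 8813/4 ≈ 2203.3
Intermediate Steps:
f = 7/2 (f = -⅛*(-28) = 7/2 ≈ 3.5000)
B(c, I) = -2 + c
v(y) = 3 + y (v(y) = y + (-2 + 5) = y + 3 = 3 + y)
L = -1447 (L = ((3 - 36) - 936) - 478 = (-33 - 936) - 478 = -969 - 478 = -1447)
H = 3025/4 (H = (-31 + 7/2)² = (-55/2)² = 3025/4 ≈ 756.25)
H - L = 3025/4 - 1*(-1447) = 3025/4 + 1447 = 8813/4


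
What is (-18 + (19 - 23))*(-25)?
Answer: 550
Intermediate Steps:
(-18 + (19 - 23))*(-25) = (-18 - 4)*(-25) = -22*(-25) = 550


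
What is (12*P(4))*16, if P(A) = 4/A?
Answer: 192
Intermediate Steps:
(12*P(4))*16 = (12*(4/4))*16 = (12*(4*(¼)))*16 = (12*1)*16 = 12*16 = 192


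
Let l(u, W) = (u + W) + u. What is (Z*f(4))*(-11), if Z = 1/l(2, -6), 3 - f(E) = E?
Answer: -11/2 ≈ -5.5000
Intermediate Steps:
l(u, W) = W + 2*u (l(u, W) = (W + u) + u = W + 2*u)
f(E) = 3 - E
Z = -½ (Z = 1/(-6 + 2*2) = 1/(-6 + 4) = 1/(-2) = -½ ≈ -0.50000)
(Z*f(4))*(-11) = -(3 - 1*4)/2*(-11) = -(3 - 4)/2*(-11) = -½*(-1)*(-11) = (½)*(-11) = -11/2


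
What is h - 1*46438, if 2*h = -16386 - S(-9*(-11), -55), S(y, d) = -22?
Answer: -54620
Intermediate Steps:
h = -8182 (h = (-16386 - 1*(-22))/2 = (-16386 + 22)/2 = (½)*(-16364) = -8182)
h - 1*46438 = -8182 - 1*46438 = -8182 - 46438 = -54620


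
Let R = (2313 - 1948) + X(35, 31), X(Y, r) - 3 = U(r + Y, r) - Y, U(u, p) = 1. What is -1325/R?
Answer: -1325/334 ≈ -3.9671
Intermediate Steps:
X(Y, r) = 4 - Y (X(Y, r) = 3 + (1 - Y) = 4 - Y)
R = 334 (R = (2313 - 1948) + (4 - 1*35) = 365 + (4 - 35) = 365 - 31 = 334)
-1325/R = -1325/334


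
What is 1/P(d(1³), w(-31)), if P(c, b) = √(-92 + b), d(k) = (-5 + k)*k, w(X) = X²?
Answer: √869/869 ≈ 0.033923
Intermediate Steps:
d(k) = k*(-5 + k)
1/P(d(1³), w(-31)) = 1/(√(-92 + (-31)²)) = 1/(√(-92 + 961)) = 1/(√869) = √869/869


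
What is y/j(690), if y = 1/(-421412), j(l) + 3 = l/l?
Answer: 1/842824 ≈ 1.1865e-6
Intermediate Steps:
j(l) = -2 (j(l) = -3 + l/l = -3 + 1 = -2)
y = -1/421412 ≈ -2.3730e-6
y/j(690) = -1/421412/(-2) = -1/421412*(-1/2) = 1/842824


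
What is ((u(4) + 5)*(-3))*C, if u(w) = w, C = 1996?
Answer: -53892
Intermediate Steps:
((u(4) + 5)*(-3))*C = ((4 + 5)*(-3))*1996 = (9*(-3))*1996 = -27*1996 = -53892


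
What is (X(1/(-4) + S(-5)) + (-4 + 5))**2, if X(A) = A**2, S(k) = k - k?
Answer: 289/256 ≈ 1.1289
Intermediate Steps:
S(k) = 0
(X(1/(-4) + S(-5)) + (-4 + 5))**2 = ((1/(-4) + 0)**2 + (-4 + 5))**2 = ((-1/4 + 0)**2 + 1)**2 = ((-1/4)**2 + 1)**2 = (1/16 + 1)**2 = (17/16)**2 = 289/256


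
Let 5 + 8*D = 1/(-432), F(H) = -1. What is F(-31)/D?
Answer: 3456/2161 ≈ 1.5993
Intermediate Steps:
D = -2161/3456 (D = -5/8 + (⅛)/(-432) = -5/8 + (⅛)*(-1/432) = -5/8 - 1/3456 = -2161/3456 ≈ -0.62529)
F(-31)/D = -1/(-2161/3456) = -1*(-3456/2161) = 3456/2161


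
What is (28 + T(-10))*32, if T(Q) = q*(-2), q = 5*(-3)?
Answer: 1856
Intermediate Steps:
q = -15
T(Q) = 30 (T(Q) = -15*(-2) = 30)
(28 + T(-10))*32 = (28 + 30)*32 = 58*32 = 1856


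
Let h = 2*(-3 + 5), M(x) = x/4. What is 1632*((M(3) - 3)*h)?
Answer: -14688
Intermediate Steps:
M(x) = x/4 (M(x) = x*(1/4) = x/4)
h = 4 (h = 2*2 = 4)
1632*((M(3) - 3)*h) = 1632*(((1/4)*3 - 3)*4) = 1632*((3/4 - 3)*4) = 1632*(-9/4*4) = 1632*(-9) = -14688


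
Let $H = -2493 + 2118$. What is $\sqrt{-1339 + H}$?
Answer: $i \sqrt{1714} \approx 41.401 i$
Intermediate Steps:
$H = -375$
$\sqrt{-1339 + H} = \sqrt{-1339 - 375} = \sqrt{-1714} = i \sqrt{1714}$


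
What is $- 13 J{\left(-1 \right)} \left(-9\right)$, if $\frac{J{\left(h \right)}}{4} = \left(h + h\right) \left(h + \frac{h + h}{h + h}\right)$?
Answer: $0$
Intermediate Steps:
$J{\left(h \right)} = 8 h \left(1 + h\right)$ ($J{\left(h \right)} = 4 \left(h + h\right) \left(h + \frac{h + h}{h + h}\right) = 4 \cdot 2 h \left(h + \frac{2 h}{2 h}\right) = 4 \cdot 2 h \left(h + 2 h \frac{1}{2 h}\right) = 4 \cdot 2 h \left(h + 1\right) = 4 \cdot 2 h \left(1 + h\right) = 8 h \left(1 + h\right)$)
$- 13 J{\left(-1 \right)} \left(-9\right) = - 13 \cdot 8 \left(-1\right) \left(1 - 1\right) \left(-9\right) = - 13 \cdot 8 \left(-1\right) 0 \left(-9\right) = \left(-13\right) 0 \left(-9\right) = 0 \left(-9\right) = 0$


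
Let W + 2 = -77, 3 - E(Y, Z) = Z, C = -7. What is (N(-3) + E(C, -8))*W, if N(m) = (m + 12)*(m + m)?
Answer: 3397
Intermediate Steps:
E(Y, Z) = 3 - Z
W = -79 (W = -2 - 77 = -79)
N(m) = 2*m*(12 + m) (N(m) = (12 + m)*(2*m) = 2*m*(12 + m))
(N(-3) + E(C, -8))*W = (2*(-3)*(12 - 3) + (3 - 1*(-8)))*(-79) = (2*(-3)*9 + (3 + 8))*(-79) = (-54 + 11)*(-79) = -43*(-79) = 3397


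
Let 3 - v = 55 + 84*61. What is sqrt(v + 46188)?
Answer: 2*sqrt(10253) ≈ 202.51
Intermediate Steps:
v = -5176 (v = 3 - (55 + 84*61) = 3 - (55 + 5124) = 3 - 1*5179 = 3 - 5179 = -5176)
sqrt(v + 46188) = sqrt(-5176 + 46188) = sqrt(41012) = 2*sqrt(10253)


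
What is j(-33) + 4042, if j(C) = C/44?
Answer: 16165/4 ≈ 4041.3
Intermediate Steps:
j(C) = C/44 (j(C) = C*(1/44) = C/44)
j(-33) + 4042 = (1/44)*(-33) + 4042 = -3/4 + 4042 = 16165/4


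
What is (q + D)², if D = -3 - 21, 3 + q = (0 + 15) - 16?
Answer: 784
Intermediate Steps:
q = -4 (q = -3 + ((0 + 15) - 16) = -3 + (15 - 16) = -3 - 1 = -4)
D = -24
(q + D)² = (-4 - 24)² = (-28)² = 784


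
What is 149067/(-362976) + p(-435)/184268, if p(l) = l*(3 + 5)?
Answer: -2394286203/5573738464 ≈ -0.42957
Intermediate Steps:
p(l) = 8*l (p(l) = l*8 = 8*l)
149067/(-362976) + p(-435)/184268 = 149067/(-362976) + (8*(-435))/184268 = 149067*(-1/362976) - 3480*1/184268 = -49689/120992 - 870/46067 = -2394286203/5573738464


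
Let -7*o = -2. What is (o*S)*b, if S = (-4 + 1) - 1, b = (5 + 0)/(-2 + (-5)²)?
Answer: -40/161 ≈ -0.24845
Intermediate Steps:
o = 2/7 (o = -⅐*(-2) = 2/7 ≈ 0.28571)
b = 5/23 (b = 5/(-2 + 25) = 5/23 ≈ 0.21739)
S = -4 (S = -3 - 1 = -4)
(o*S)*b = ((2/7)*(-4))*(5/23) = -8/7*5/23 = -40/161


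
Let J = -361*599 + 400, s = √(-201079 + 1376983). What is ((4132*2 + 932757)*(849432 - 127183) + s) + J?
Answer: 679651260390 + 12*√8166 ≈ 6.7965e+11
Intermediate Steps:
s = 12*√8166 (s = √1175904 = 12*√8166 ≈ 1084.4)
J = -215839 (J = -216239 + 400 = -215839)
((4132*2 + 932757)*(849432 - 127183) + s) + J = ((4132*2 + 932757)*(849432 - 127183) + 12*√8166) - 215839 = ((8264 + 932757)*722249 + 12*√8166) - 215839 = (941021*722249 + 12*√8166) - 215839 = (679651476229 + 12*√8166) - 215839 = 679651260390 + 12*√8166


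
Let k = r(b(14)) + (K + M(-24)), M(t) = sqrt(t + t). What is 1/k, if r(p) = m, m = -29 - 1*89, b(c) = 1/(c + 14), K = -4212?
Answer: -2165/9374474 - I*sqrt(3)/4687237 ≈ -0.00023095 - 3.6952e-7*I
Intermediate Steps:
b(c) = 1/(14 + c)
M(t) = sqrt(2)*sqrt(t) (M(t) = sqrt(2*t) = sqrt(2)*sqrt(t))
m = -118 (m = -29 - 89 = -118)
r(p) = -118
k = -4330 + 4*I*sqrt(3) (k = -118 + (-4212 + sqrt(2)*sqrt(-24)) = -118 + (-4212 + sqrt(2)*(2*I*sqrt(6))) = -118 + (-4212 + 4*I*sqrt(3)) = -4330 + 4*I*sqrt(3) ≈ -4330.0 + 6.9282*I)
1/k = 1/(-4330 + 4*I*sqrt(3))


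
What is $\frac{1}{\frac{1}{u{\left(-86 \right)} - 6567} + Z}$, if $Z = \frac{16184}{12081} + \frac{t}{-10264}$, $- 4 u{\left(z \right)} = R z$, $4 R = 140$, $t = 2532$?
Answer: $\frac{360497209134}{393938649167} \approx 0.91511$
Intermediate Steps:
$R = 35$ ($R = \frac{1}{4} \cdot 140 = 35$)
$u{\left(z \right)} = - \frac{35 z}{4}$
$Z = \frac{33880871}{30999846}$ ($Z = \frac{16184}{12081} + \frac{2532}{-10264} = 16184 \cdot \frac{1}{12081} + 2532 \left(- \frac{1}{10264}\right) = \frac{16184}{12081} - \frac{633}{2566} = \frac{33880871}{30999846} \approx 1.0929$)
$\frac{1}{\frac{1}{u{\left(-86 \right)} - 6567} + Z} = \frac{1}{\frac{1}{\left(- \frac{35}{4}\right) \left(-86\right) - 6567} + \frac{33880871}{30999846}} = \frac{1}{\frac{1}{\frac{1505}{2} - 6567} + \frac{33880871}{30999846}} = \frac{1}{\frac{1}{- \frac{11629}{2}} + \frac{33880871}{30999846}} = \frac{1}{- \frac{2}{11629} + \frac{33880871}{30999846}} = \frac{1}{\frac{393938649167}{360497209134}} = \frac{360497209134}{393938649167}$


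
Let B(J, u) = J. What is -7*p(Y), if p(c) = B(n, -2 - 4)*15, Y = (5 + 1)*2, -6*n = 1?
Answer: 35/2 ≈ 17.500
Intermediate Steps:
n = -⅙ (n = -⅙*1 = -⅙ ≈ -0.16667)
Y = 12 (Y = 6*2 = 12)
p(c) = -5/2 (p(c) = -⅙*15 = -5/2)
-7*p(Y) = -7*(-5/2) = 35/2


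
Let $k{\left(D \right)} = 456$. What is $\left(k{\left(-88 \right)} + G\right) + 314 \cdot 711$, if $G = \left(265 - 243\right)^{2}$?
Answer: $224194$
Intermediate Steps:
$G = 484$ ($G = 22^{2} = 484$)
$\left(k{\left(-88 \right)} + G\right) + 314 \cdot 711 = \left(456 + 484\right) + 314 \cdot 711 = 940 + 223254 = 224194$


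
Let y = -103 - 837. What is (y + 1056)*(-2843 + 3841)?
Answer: 115768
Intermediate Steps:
y = -940
(y + 1056)*(-2843 + 3841) = (-940 + 1056)*(-2843 + 3841) = 116*998 = 115768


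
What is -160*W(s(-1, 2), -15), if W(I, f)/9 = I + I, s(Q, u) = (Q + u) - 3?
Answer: 5760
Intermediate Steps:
s(Q, u) = -3 + Q + u
W(I, f) = 18*I (W(I, f) = 9*(I + I) = 9*(2*I) = 18*I)
-160*W(s(-1, 2), -15) = -2880*(-3 - 1 + 2) = -2880*(-2) = -160*(-36) = 5760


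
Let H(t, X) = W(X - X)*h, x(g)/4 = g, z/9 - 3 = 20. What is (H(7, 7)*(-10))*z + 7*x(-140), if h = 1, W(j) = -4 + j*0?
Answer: 4360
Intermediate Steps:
z = 207 (z = 27 + 9*20 = 27 + 180 = 207)
W(j) = -4 (W(j) = -4 + 0 = -4)
x(g) = 4*g
H(t, X) = -4 (H(t, X) = -4*1 = -4)
(H(7, 7)*(-10))*z + 7*x(-140) = -4*(-10)*207 + 7*(4*(-140)) = 40*207 + 7*(-560) = 8280 - 3920 = 4360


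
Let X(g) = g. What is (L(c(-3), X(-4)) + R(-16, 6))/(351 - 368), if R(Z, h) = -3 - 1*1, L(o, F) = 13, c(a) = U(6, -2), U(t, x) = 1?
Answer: -9/17 ≈ -0.52941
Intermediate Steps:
c(a) = 1
R(Z, h) = -4 (R(Z, h) = -3 - 1 = -4)
(L(c(-3), X(-4)) + R(-16, 6))/(351 - 368) = (13 - 4)/(351 - 368) = 9/(-17) = 9*(-1/17) = -9/17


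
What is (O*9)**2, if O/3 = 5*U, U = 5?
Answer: 455625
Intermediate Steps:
O = 75 (O = 3*(5*5) = 3*25 = 75)
(O*9)**2 = (75*9)**2 = 675**2 = 455625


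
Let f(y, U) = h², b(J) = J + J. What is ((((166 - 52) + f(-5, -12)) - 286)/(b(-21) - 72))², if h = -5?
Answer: 2401/1444 ≈ 1.6627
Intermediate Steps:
b(J) = 2*J
f(y, U) = 25 (f(y, U) = (-5)² = 25)
((((166 - 52) + f(-5, -12)) - 286)/(b(-21) - 72))² = ((((166 - 52) + 25) - 286)/(2*(-21) - 72))² = (((114 + 25) - 286)/(-42 - 72))² = ((139 - 286)/(-114))² = (-147*(-1/114))² = (49/38)² = 2401/1444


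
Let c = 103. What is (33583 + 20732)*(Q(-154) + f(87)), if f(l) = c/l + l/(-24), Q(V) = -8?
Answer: -131569035/232 ≈ -5.6711e+5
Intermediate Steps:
f(l) = 103/l - l/24 (f(l) = 103/l + l/(-24) = 103/l + l*(-1/24) = 103/l - l/24)
(33583 + 20732)*(Q(-154) + f(87)) = (33583 + 20732)*(-8 + (103/87 - 1/24*87)) = 54315*(-8 + (103*(1/87) - 29/8)) = 54315*(-8 + (103/87 - 29/8)) = 54315*(-8 - 1699/696) = 54315*(-7267/696) = -131569035/232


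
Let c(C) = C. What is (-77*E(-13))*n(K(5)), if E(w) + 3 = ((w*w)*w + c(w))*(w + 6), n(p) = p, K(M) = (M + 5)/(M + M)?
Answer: -1190959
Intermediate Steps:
K(M) = (5 + M)/(2*M) (K(M) = (5 + M)/((2*M)) = (5 + M)*(1/(2*M)) = (5 + M)/(2*M))
E(w) = -3 + (6 + w)*(w + w³) (E(w) = -3 + ((w*w)*w + w)*(w + 6) = -3 + (w²*w + w)*(6 + w) = -3 + (w³ + w)*(6 + w) = -3 + (w + w³)*(6 + w) = -3 + (6 + w)*(w + w³))
(-77*E(-13))*n(K(5)) = (-77*(-3 + (-13)² + (-13)⁴ + 6*(-13) + 6*(-13)³))*((½)*(5 + 5)/5) = (-77*(-3 + 169 + 28561 - 78 + 6*(-2197)))*((½)*(⅕)*10) = -77*(-3 + 169 + 28561 - 78 - 13182)*1 = -77*15467*1 = -1190959*1 = -1190959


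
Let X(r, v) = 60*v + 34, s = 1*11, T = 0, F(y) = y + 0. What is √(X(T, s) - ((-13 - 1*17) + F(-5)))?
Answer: 27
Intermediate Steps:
F(y) = y
s = 11
X(r, v) = 34 + 60*v
√(X(T, s) - ((-13 - 1*17) + F(-5))) = √((34 + 60*11) - ((-13 - 1*17) - 5)) = √((34 + 660) - ((-13 - 17) - 5)) = √(694 - (-30 - 5)) = √(694 - 1*(-35)) = √(694 + 35) = √729 = 27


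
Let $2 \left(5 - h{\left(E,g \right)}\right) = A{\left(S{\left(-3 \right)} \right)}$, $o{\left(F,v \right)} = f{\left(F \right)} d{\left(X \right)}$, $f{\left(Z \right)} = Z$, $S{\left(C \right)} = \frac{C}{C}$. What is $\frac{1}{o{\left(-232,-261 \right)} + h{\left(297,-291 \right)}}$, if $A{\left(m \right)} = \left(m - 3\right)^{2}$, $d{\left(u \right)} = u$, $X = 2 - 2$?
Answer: $\frac{1}{3} \approx 0.33333$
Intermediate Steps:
$S{\left(C \right)} = 1$
$X = 0$ ($X = 2 - 2 = 0$)
$o{\left(F,v \right)} = 0$ ($o{\left(F,v \right)} = F 0 = 0$)
$A{\left(m \right)} = \left(-3 + m\right)^{2}$
$h{\left(E,g \right)} = 3$ ($h{\left(E,g \right)} = 5 - \frac{\left(-3 + 1\right)^{2}}{2} = 5 - \frac{\left(-2\right)^{2}}{2} = 5 - 2 = 3$)
$\frac{1}{o{\left(-232,-261 \right)} + h{\left(297,-291 \right)}} = \frac{1}{0 + 3} = \frac{1}{3}$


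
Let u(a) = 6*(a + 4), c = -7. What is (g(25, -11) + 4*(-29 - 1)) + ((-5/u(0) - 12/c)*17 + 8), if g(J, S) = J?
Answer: -10315/168 ≈ -61.399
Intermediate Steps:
u(a) = 24 + 6*a (u(a) = 6*(4 + a) = 24 + 6*a)
(g(25, -11) + 4*(-29 - 1)) + ((-5/u(0) - 12/c)*17 + 8) = (25 + 4*(-29 - 1)) + ((-5/(24 + 6*0) - 12/(-7))*17 + 8) = (25 + 4*(-30)) + ((-5/(24 + 0) - 12*(-1/7))*17 + 8) = (25 - 120) + ((-5/24 + 12/7)*17 + 8) = -95 + ((-5*1/24 + 12/7)*17 + 8) = -95 + ((-5/24 + 12/7)*17 + 8) = -95 + ((253/168)*17 + 8) = -95 + (4301/168 + 8) = -95 + 5645/168 = -10315/168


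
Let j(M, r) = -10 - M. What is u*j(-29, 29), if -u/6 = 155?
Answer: -17670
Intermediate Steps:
u = -930 (u = -6*155 = -930)
u*j(-29, 29) = -930*(-10 - 1*(-29)) = -930*(-10 + 29) = -930*19 = -17670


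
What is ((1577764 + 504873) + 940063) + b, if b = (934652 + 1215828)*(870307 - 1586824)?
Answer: -1540852455460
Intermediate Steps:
b = -1540855478160 (b = 2150480*(-716517) = -1540855478160)
((1577764 + 504873) + 940063) + b = ((1577764 + 504873) + 940063) - 1540855478160 = (2082637 + 940063) - 1540855478160 = 3022700 - 1540855478160 = -1540852455460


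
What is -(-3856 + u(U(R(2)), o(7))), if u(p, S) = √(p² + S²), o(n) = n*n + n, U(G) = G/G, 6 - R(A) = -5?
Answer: 3856 - √3137 ≈ 3800.0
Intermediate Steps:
R(A) = 11 (R(A) = 6 - 1*(-5) = 6 + 5 = 11)
U(G) = 1
o(n) = n + n² (o(n) = n² + n = n + n²)
u(p, S) = √(S² + p²)
-(-3856 + u(U(R(2)), o(7))) = -(-3856 + √((7*(1 + 7))² + 1²)) = -(-3856 + √((7*8)² + 1)) = -(-3856 + √(56² + 1)) = -(-3856 + √(3136 + 1)) = -(-3856 + √3137) = 3856 - √3137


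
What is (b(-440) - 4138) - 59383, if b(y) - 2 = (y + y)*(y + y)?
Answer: 710881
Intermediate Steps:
b(y) = 2 + 4*y² (b(y) = 2 + (y + y)*(y + y) = 2 + (2*y)*(2*y) = 2 + 4*y²)
(b(-440) - 4138) - 59383 = ((2 + 4*(-440)²) - 4138) - 59383 = ((2 + 4*193600) - 4138) - 59383 = ((2 + 774400) - 4138) - 59383 = (774402 - 4138) - 59383 = 770264 - 59383 = 710881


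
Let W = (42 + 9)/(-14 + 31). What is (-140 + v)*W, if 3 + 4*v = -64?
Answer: -1881/4 ≈ -470.25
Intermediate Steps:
v = -67/4 (v = -3/4 + (1/4)*(-64) = -3/4 - 16 = -67/4 ≈ -16.750)
W = 3 (W = 51/17 = 51*(1/17) = 3)
(-140 + v)*W = (-140 - 67/4)*3 = -627/4*3 = -1881/4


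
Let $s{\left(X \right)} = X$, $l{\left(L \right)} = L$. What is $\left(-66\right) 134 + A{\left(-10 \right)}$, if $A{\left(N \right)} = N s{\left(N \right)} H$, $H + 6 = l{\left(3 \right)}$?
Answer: $-9144$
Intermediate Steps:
$H = -3$ ($H = -6 + 3 = -3$)
$A{\left(N \right)} = - 3 N^{2}$ ($A{\left(N \right)} = N N \left(-3\right) = N^{2} \left(-3\right) = - 3 N^{2}$)
$\left(-66\right) 134 + A{\left(-10 \right)} = \left(-66\right) 134 - 3 \left(-10\right)^{2} = -8844 - 300 = -9144$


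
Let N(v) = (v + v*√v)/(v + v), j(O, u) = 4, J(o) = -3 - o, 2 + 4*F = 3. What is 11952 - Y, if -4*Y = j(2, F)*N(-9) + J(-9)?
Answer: 11954 + 3*I/2 ≈ 11954.0 + 1.5*I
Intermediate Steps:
F = ¼ (F = -½ + (¼)*3 = -½ + ¾ = ¼ ≈ 0.25000)
N(v) = (v + v^(3/2))/(2*v) (N(v) = (v + v^(3/2))/((2*v)) = (v + v^(3/2))*(1/(2*v)) = (v + v^(3/2))/(2*v))
Y = -2 - 3*I/2 (Y = -(4*(½ + √(-9)/2) + (-3 - 1*(-9)))/4 = -(4*(½ + (3*I)/2) + (-3 + 9))/4 = -(4*(½ + 3*I/2) + 6)/4 = -((2 + 6*I) + 6)/4 = -(8 + 6*I)/4 = -2 - 3*I/2 ≈ -2.0 - 1.5*I)
11952 - Y = 11952 - (-2 - 3*I/2) = 11952 + (2 + 3*I/2) = 11954 + 3*I/2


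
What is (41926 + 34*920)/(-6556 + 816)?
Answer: -5229/410 ≈ -12.754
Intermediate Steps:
(41926 + 34*920)/(-6556 + 816) = (41926 + 31280)/(-5740) = 73206*(-1/5740) = -5229/410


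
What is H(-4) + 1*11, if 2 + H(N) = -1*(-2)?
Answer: 11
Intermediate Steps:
H(N) = 0 (H(N) = -2 - 1*(-2) = -2 + 2 = 0)
H(-4) + 1*11 = 0 + 1*11 = 0 + 11 = 11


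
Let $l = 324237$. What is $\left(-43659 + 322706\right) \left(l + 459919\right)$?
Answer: $218816379332$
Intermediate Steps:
$\left(-43659 + 322706\right) \left(l + 459919\right) = \left(-43659 + 322706\right) \left(324237 + 459919\right) = 279047 \cdot 784156 = 218816379332$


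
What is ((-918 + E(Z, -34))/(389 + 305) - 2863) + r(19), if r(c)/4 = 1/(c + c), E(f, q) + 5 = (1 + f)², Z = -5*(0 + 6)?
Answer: -18875844/6593 ≈ -2863.0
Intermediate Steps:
Z = -30 (Z = -5*6 = -30)
E(f, q) = -5 + (1 + f)²
r(c) = 2/c (r(c) = 4/(c + c) = 4/((2*c)) = 4*(1/(2*c)) = 2/c)
((-918 + E(Z, -34))/(389 + 305) - 2863) + r(19) = ((-918 + (-5 + (1 - 30)²))/(389 + 305) - 2863) + 2/19 = ((-918 + (-5 + (-29)²))/694 - 2863) + 2*(1/19) = ((-918 + (-5 + 841))*(1/694) - 2863) + 2/19 = ((-918 + 836)*(1/694) - 2863) + 2/19 = (-82*1/694 - 2863) + 2/19 = (-41/347 - 2863) + 2/19 = -993502/347 + 2/19 = -18875844/6593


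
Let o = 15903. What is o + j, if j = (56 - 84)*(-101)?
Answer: 18731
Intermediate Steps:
j = 2828 (j = -28*(-101) = 2828)
o + j = 15903 + 2828 = 18731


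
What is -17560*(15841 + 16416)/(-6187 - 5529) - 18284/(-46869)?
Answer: 6637089685706/137279301 ≈ 48347.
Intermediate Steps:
-17560*(15841 + 16416)/(-6187 - 5529) - 18284/(-46869) = -17560/((-11716/32257)) - 18284*(-1/46869) = -17560/((-11716*1/32257)) + 18284/46869 = -17560/(-11716/32257) + 18284/46869 = -17560*(-32257/11716) + 18284/46869 = 141608230/2929 + 18284/46869 = 6637089685706/137279301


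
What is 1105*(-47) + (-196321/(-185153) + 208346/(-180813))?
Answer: -1738686612215680/33478069389 ≈ -51935.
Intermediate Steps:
1105*(-47) + (-196321/(-185153) + 208346/(-180813)) = -51935 + (-196321*(-1/185153) + 208346*(-1/180813)) = -51935 + (196321/185153 - 208346/180813) = -51935 - 3078497965/33478069389 = -1738686612215680/33478069389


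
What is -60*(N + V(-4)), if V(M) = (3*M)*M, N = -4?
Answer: -2640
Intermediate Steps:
V(M) = 3*M²
-60*(N + V(-4)) = -60*(-4 + 3*(-4)²) = -60*(-4 + 3*16) = -60*(-4 + 48) = -60*44 = -2640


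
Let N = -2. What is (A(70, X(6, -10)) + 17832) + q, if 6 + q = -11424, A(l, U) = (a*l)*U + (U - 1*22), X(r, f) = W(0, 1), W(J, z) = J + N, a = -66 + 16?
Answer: 13378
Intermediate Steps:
a = -50
W(J, z) = -2 + J (W(J, z) = J - 2 = -2 + J)
X(r, f) = -2 (X(r, f) = -2 + 0 = -2)
A(l, U) = -22 + U - 50*U*l (A(l, U) = (-50*l)*U + (U - 1*22) = -50*U*l + (U - 22) = -50*U*l + (-22 + U) = -22 + U - 50*U*l)
q = -11430 (q = -6 - 11424 = -11430)
(A(70, X(6, -10)) + 17832) + q = ((-22 - 2 - 50*(-2)*70) + 17832) - 11430 = ((-22 - 2 + 7000) + 17832) - 11430 = (6976 + 17832) - 11430 = 24808 - 11430 = 13378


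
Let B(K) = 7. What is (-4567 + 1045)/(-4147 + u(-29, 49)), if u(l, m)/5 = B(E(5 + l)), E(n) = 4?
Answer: 1761/2056 ≈ 0.85652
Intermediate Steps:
u(l, m) = 35 (u(l, m) = 5*7 = 35)
(-4567 + 1045)/(-4147 + u(-29, 49)) = (-4567 + 1045)/(-4147 + 35) = -3522/(-4112) = -3522*(-1/4112) = 1761/2056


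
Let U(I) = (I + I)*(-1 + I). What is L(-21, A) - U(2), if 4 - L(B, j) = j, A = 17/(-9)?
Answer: 17/9 ≈ 1.8889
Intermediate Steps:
A = -17/9 (A = 17*(-⅑) = -17/9 ≈ -1.8889)
L(B, j) = 4 - j
U(I) = 2*I*(-1 + I) (U(I) = (2*I)*(-1 + I) = 2*I*(-1 + I))
L(-21, A) - U(2) = (4 - 1*(-17/9)) - 2*2*(-1 + 2) = (4 + 17/9) - 2*2 = 53/9 - 1*4 = 53/9 - 4 = 17/9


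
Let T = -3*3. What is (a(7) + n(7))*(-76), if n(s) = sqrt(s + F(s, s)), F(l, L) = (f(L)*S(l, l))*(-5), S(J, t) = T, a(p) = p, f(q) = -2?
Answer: -532 - 76*I*sqrt(83) ≈ -532.0 - 692.39*I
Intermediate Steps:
T = -9
S(J, t) = -9
F(l, L) = -90 (F(l, L) = -2*(-9)*(-5) = 18*(-5) = -90)
n(s) = sqrt(-90 + s) (n(s) = sqrt(s - 90) = sqrt(-90 + s))
(a(7) + n(7))*(-76) = (7 + sqrt(-90 + 7))*(-76) = (7 + sqrt(-83))*(-76) = (7 + I*sqrt(83))*(-76) = -532 - 76*I*sqrt(83)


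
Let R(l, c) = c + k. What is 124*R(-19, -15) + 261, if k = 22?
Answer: 1129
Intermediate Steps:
R(l, c) = 22 + c (R(l, c) = c + 22 = 22 + c)
124*R(-19, -15) + 261 = 124*(22 - 15) + 261 = 124*7 + 261 = 868 + 261 = 1129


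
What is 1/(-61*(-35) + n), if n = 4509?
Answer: 1/6644 ≈ 0.00015051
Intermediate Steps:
1/(-61*(-35) + n) = 1/(-61*(-35) + 4509) = 1/(2135 + 4509) = 1/6644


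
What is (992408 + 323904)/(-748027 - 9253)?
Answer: -164539/94660 ≈ -1.7382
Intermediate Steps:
(992408 + 323904)/(-748027 - 9253) = 1316312/(-757280) = 1316312*(-1/757280) = -164539/94660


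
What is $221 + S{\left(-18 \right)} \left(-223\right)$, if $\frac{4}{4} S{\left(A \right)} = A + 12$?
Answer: $1559$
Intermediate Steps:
$S{\left(A \right)} = 12 + A$ ($S{\left(A \right)} = A + 12 = 12 + A$)
$221 + S{\left(-18 \right)} \left(-223\right) = 221 + \left(12 - 18\right) \left(-223\right) = 221 - -1338 = 221 + 1338 = 1559$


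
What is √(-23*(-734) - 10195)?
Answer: 3*√743 ≈ 81.774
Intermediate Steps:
√(-23*(-734) - 10195) = √(16882 - 10195) = √6687 = 3*√743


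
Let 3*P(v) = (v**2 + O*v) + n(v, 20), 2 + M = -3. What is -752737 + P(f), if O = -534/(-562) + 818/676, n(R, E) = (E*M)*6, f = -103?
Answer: -213550862581/284934 ≈ -7.4948e+5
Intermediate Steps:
M = -5 (M = -2 - 3 = -5)
n(R, E) = -30*E (n(R, E) = (E*(-5))*6 = -5*E*6 = -30*E)
O = 205175/94978 (O = -534*(-1/562) + 818*(1/676) = 267/281 + 409/338 = 205175/94978 ≈ 2.1602)
P(v) = -200 + v**2/3 + 205175*v/284934 (P(v) = ((v**2 + 205175*v/94978) - 30*20)/3 = ((v**2 + 205175*v/94978) - 600)/3 = (-600 + v**2 + 205175*v/94978)/3 = -200 + v**2/3 + 205175*v/284934)
-752737 + P(f) = -752737 + (-200 + (1/3)*(-103)**2 + (205175/284934)*(-103)) = -752737 + (-200 + (1/3)*10609 - 21133025/284934) = -752737 + (-200 + 10609/3 - 21133025/284934) = -752737 + 929501777/284934 = -213550862581/284934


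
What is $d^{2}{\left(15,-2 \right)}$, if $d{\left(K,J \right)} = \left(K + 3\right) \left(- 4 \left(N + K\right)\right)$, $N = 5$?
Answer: $2073600$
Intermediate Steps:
$d{\left(K,J \right)} = \left(-20 - 4 K\right) \left(3 + K\right)$ ($d{\left(K,J \right)} = \left(K + 3\right) \left(- 4 \left(5 + K\right)\right) = \left(3 + K\right) \left(-20 - 4 K\right) = \left(-20 - 4 K\right) \left(3 + K\right)$)
$d^{2}{\left(15,-2 \right)} = \left(-60 - 480 - 4 \cdot 15^{2}\right)^{2} = \left(-60 - 480 - 900\right)^{2} = \left(-1440\right)^{2} = 2073600$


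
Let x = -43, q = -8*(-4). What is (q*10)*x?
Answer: -13760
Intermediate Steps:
q = 32
(q*10)*x = (32*10)*(-43) = 320*(-43) = -13760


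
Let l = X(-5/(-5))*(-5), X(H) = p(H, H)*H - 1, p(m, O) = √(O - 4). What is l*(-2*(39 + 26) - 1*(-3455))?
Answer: 16625 - 16625*I*√3 ≈ 16625.0 - 28795.0*I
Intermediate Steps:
p(m, O) = √(-4 + O)
X(H) = -1 + H*√(-4 + H) (X(H) = √(-4 + H)*H - 1 = H*√(-4 + H) - 1 = -1 + H*√(-4 + H))
l = 5 - 5*I*√3 (l = (-1 + (-5/(-5))*√(-4 - 5/(-5)))*(-5) = (-1 + (-5*(-⅕))*√(-4 - 5*(-⅕)))*(-5) = (-1 + 1*√(-4 + 1))*(-5) = (-1 + 1*√(-3))*(-5) = (-1 + 1*(I*√3))*(-5) = (-1 + I*√3)*(-5) = 5 - 5*I*√3 ≈ 5.0 - 8.6602*I)
l*(-2*(39 + 26) - 1*(-3455)) = (5 - 5*I*√3)*(-2*(39 + 26) - 1*(-3455)) = (5 - 5*I*√3)*(-2*65 + 3455) = (5 - 5*I*√3)*(-130 + 3455) = (5 - 5*I*√3)*3325 = 16625 - 16625*I*√3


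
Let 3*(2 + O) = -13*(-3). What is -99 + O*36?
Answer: 297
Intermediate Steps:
O = 11 (O = -2 + (-13*(-3))/3 = -2 + (⅓)*39 = -2 + 13 = 11)
-99 + O*36 = -99 + 11*36 = -99 + 396 = 297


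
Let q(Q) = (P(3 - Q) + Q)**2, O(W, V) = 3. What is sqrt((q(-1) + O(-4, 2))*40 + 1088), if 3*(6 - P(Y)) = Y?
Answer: 4*sqrt(982)/3 ≈ 41.783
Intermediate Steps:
P(Y) = 6 - Y/3
q(Q) = (5 + 4*Q/3)**2 (q(Q) = ((6 - (3 - Q)/3) + Q)**2 = ((6 + (-1 + Q/3)) + Q)**2 = ((5 + Q/3) + Q)**2 = (5 + 4*Q/3)**2)
sqrt((q(-1) + O(-4, 2))*40 + 1088) = sqrt(((15 + 4*(-1))**2/9 + 3)*40 + 1088) = sqrt(((15 - 4)**2/9 + 3)*40 + 1088) = sqrt(((1/9)*11**2 + 3)*40 + 1088) = sqrt(((1/9)*121 + 3)*40 + 1088) = sqrt((121/9 + 3)*40 + 1088) = sqrt((148/9)*40 + 1088) = sqrt(5920/9 + 1088) = sqrt(15712/9) = 4*sqrt(982)/3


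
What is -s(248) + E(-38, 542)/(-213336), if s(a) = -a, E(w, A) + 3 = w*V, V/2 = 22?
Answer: 52909003/213336 ≈ 248.01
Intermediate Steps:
V = 44 (V = 2*22 = 44)
E(w, A) = -3 + 44*w (E(w, A) = -3 + w*44 = -3 + 44*w)
-s(248) + E(-38, 542)/(-213336) = -(-1)*248 + (-3 + 44*(-38))/(-213336) = -1*(-248) + (-3 - 1672)*(-1/213336) = 248 - 1675*(-1/213336) = 248 + 1675/213336 = 52909003/213336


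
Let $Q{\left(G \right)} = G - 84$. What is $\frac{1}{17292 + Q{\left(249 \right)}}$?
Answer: $\frac{1}{17457} \approx 5.7284 \cdot 10^{-5}$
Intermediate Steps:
$Q{\left(G \right)} = -84 + G$
$\frac{1}{17292 + Q{\left(249 \right)}} = \frac{1}{17292 + \left(-84 + 249\right)} = \frac{1}{17292 + 165} = \frac{1}{17457}$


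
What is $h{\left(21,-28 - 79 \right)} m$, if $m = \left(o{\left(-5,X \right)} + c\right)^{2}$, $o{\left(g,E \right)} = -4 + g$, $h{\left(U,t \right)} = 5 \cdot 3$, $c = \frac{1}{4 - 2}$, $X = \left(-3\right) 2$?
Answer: $\frac{4335}{4} \approx 1083.8$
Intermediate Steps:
$X = -6$
$c = \frac{1}{2} \approx 0.5$
$h{\left(U,t \right)} = 15$
$m = \frac{289}{4}$ ($m = \left(\left(-4 - 5\right) + \frac{1}{2}\right)^{2} = \left(-9 + \frac{1}{2}\right)^{2} = \left(- \frac{17}{2}\right)^{2} = \frac{289}{4} \approx 72.25$)
$h{\left(21,-28 - 79 \right)} m = 15 \cdot \frac{289}{4} = \frac{4335}{4}$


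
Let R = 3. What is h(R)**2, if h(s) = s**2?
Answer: 81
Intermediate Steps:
h(R)**2 = (3**2)**2 = 9**2 = 81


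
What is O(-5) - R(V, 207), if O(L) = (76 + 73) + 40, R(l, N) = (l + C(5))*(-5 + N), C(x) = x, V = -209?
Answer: 41397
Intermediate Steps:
R(l, N) = (-5 + N)*(5 + l) (R(l, N) = (l + 5)*(-5 + N) = (5 + l)*(-5 + N) = (-5 + N)*(5 + l))
O(L) = 189 (O(L) = 149 + 40 = 189)
O(-5) - R(V, 207) = 189 - (-25 - 5*(-209) + 5*207 + 207*(-209)) = 189 - (-25 + 1045 + 1035 - 43263) = 189 - 1*(-41208) = 189 + 41208 = 41397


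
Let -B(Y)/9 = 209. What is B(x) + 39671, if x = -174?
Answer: 37790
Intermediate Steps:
B(Y) = -1881 (B(Y) = -9*209 = -1881)
B(x) + 39671 = -1881 + 39671 = 37790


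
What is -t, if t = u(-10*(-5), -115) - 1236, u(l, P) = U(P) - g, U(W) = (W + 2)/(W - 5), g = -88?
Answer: 137647/120 ≈ 1147.1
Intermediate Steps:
U(W) = (2 + W)/(-5 + W)
u(l, P) = 88 + (2 + P)/(-5 + P) (u(l, P) = (2 + P)/(-5 + P) - 1*(-88) = (2 + P)/(-5 + P) + 88 = 88 + (2 + P)/(-5 + P))
t = -137647/120 (t = (-438 + 89*(-115))/(-5 - 115) - 1236 = (-438 - 10235)/(-120) - 1236 = -1/120*(-10673) - 1236 = 10673/120 - 1236 = -137647/120 ≈ -1147.1)
-t = -1*(-137647/120) = 137647/120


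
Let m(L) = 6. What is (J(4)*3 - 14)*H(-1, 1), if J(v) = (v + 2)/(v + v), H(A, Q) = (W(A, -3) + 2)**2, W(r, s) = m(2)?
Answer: -752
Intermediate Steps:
W(r, s) = 6
H(A, Q) = 64 (H(A, Q) = (6 + 2)**2 = 8**2 = 64)
J(v) = (2 + v)/(2*v) (J(v) = (2 + v)/((2*v)) = (2 + v)*(1/(2*v)) = (2 + v)/(2*v))
(J(4)*3 - 14)*H(-1, 1) = (((1/2)*(2 + 4)/4)*3 - 14)*64 = (((1/2)*(1/4)*6)*3 - 14)*64 = ((3/4)*3 - 14)*64 = (9/4 - 14)*64 = -47/4*64 = -752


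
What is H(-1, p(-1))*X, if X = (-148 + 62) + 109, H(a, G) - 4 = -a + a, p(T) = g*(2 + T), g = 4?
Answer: 92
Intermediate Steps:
p(T) = 8 + 4*T (p(T) = 4*(2 + T) = 8 + 4*T)
H(a, G) = 4 (H(a, G) = 4 + (-a + a) = 4 + 0 = 4)
X = 23 (X = -86 + 109 = 23)
H(-1, p(-1))*X = 4*23 = 92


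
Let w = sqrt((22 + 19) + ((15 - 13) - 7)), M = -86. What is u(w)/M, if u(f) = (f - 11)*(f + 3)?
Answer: 45/86 ≈ 0.52326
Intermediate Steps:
w = 6 (w = sqrt(41 + (2 - 7)) = sqrt(41 - 5) = sqrt(36) = 6)
u(f) = (-11 + f)*(3 + f)
u(w)/M = (-33 + 6**2 - 8*6)/(-86) = (-33 + 36 - 48)*(-1/86) = -45*(-1/86) = 45/86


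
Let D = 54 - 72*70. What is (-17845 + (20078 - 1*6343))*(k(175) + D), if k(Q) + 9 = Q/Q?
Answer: 20525340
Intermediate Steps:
k(Q) = -8 (k(Q) = -9 + Q/Q = -9 + 1 = -8)
D = -4986 (D = 54 - 5040 = -4986)
(-17845 + (20078 - 1*6343))*(k(175) + D) = (-17845 + (20078 - 1*6343))*(-8 - 4986) = (-17845 + (20078 - 6343))*(-4994) = (-17845 + 13735)*(-4994) = -4110*(-4994) = 20525340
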